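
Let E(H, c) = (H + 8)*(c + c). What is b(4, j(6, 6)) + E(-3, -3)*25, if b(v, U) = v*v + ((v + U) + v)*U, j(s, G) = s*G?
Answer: 850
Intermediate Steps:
j(s, G) = G*s
b(v, U) = v**2 + U*(U + 2*v) (b(v, U) = v**2 + ((U + v) + v)*U = v**2 + (U + 2*v)*U = v**2 + U*(U + 2*v))
E(H, c) = 2*c*(8 + H) (E(H, c) = (8 + H)*(2*c) = 2*c*(8 + H))
b(4, j(6, 6)) + E(-3, -3)*25 = ((6*6)**2 + 4**2 + 2*(6*6)*4) + (2*(-3)*(8 - 3))*25 = (36**2 + 16 + 2*36*4) + (2*(-3)*5)*25 = (1296 + 16 + 288) - 30*25 = 1600 - 750 = 850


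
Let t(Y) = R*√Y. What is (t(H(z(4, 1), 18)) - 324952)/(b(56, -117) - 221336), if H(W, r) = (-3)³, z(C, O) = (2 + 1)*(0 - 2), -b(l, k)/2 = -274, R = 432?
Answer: 81238/55197 - 36*I*√3/6133 ≈ 1.4718 - 0.010167*I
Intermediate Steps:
b(l, k) = 548 (b(l, k) = -2*(-274) = 548)
z(C, O) = -6 (z(C, O) = 3*(-2) = -6)
H(W, r) = -27
t(Y) = 432*√Y
(t(H(z(4, 1), 18)) - 324952)/(b(56, -117) - 221336) = (432*√(-27) - 324952)/(548 - 221336) = (432*(3*I*√3) - 324952)/(-220788) = (1296*I*√3 - 324952)*(-1/220788) = (-324952 + 1296*I*√3)*(-1/220788) = 81238/55197 - 36*I*√3/6133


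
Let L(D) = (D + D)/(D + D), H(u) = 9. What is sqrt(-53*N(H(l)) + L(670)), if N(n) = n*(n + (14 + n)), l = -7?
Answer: I*sqrt(15263) ≈ 123.54*I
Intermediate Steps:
L(D) = 1 (L(D) = (2*D)/((2*D)) = (2*D)*(1/(2*D)) = 1)
N(n) = n*(14 + 2*n)
sqrt(-53*N(H(l)) + L(670)) = sqrt(-106*9*(7 + 9) + 1) = sqrt(-106*9*16 + 1) = sqrt(-53*288 + 1) = sqrt(-15264 + 1) = sqrt(-15263) = I*sqrt(15263)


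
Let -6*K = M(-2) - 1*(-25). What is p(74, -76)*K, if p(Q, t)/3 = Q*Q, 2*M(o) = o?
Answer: -65712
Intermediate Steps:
M(o) = o/2
K = -4 (K = -((1/2)*(-2) - 1*(-25))/6 = -(-1 + 25)/6 = -1/6*24 = -4)
p(Q, t) = 3*Q**2 (p(Q, t) = 3*(Q*Q) = 3*Q**2)
p(74, -76)*K = (3*74**2)*(-4) = (3*5476)*(-4) = 16428*(-4) = -65712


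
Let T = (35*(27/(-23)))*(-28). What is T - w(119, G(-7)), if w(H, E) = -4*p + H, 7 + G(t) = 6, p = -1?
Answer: 23631/23 ≈ 1027.4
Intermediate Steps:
G(t) = -1 (G(t) = -7 + 6 = -1)
w(H, E) = 4 + H (w(H, E) = -4*(-1) + H = 4 + H)
T = 26460/23 (T = (35*(27*(-1/23)))*(-28) = (35*(-27/23))*(-28) = -945/23*(-28) = 26460/23 ≈ 1150.4)
T - w(119, G(-7)) = 26460/23 - (4 + 119) = 26460/23 - 1*123 = 26460/23 - 123 = 23631/23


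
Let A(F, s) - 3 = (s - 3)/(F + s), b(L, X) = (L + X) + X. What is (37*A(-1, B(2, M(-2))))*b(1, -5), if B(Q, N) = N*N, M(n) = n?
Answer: -1110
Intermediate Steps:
B(Q, N) = N**2
b(L, X) = L + 2*X
A(F, s) = 3 + (-3 + s)/(F + s) (A(F, s) = 3 + (s - 3)/(F + s) = 3 + (-3 + s)/(F + s))
(37*A(-1, B(2, M(-2))))*b(1, -5) = (37*((-3 + 3*(-1) + 4*(-2)**2)/(-1 + (-2)**2)))*(1 + 2*(-5)) = (37*((-3 - 3 + 4*4)/(-1 + 4)))*(1 - 10) = (37*((-3 - 3 + 16)/3))*(-9) = (37*((1/3)*10))*(-9) = (37*(10/3))*(-9) = (370/3)*(-9) = -1110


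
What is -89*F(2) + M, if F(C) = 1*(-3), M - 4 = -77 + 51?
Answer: 245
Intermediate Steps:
M = -22 (M = 4 + (-77 + 51) = 4 - 26 = -22)
F(C) = -3
-89*F(2) + M = -89*(-3) - 22 = 267 - 22 = 245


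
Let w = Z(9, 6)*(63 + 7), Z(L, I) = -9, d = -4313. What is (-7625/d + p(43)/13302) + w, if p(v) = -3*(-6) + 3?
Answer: -12014181019/19123842 ≈ -628.23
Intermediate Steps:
p(v) = 21 (p(v) = 18 + 3 = 21)
w = -630 (w = -9*(63 + 7) = -9*70 = -630)
(-7625/d + p(43)/13302) + w = (-7625/(-4313) + 21/13302) - 630 = (-7625*(-1/4313) + 21*(1/13302)) - 630 = (7625/4313 + 7/4434) - 630 = 33839441/19123842 - 630 = -12014181019/19123842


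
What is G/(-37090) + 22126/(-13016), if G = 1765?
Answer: -42181329/24138172 ≈ -1.7475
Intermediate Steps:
G/(-37090) + 22126/(-13016) = 1765/(-37090) + 22126/(-13016) = 1765*(-1/37090) + 22126*(-1/13016) = -353/7418 - 11063/6508 = -42181329/24138172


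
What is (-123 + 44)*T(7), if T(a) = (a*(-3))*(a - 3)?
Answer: 6636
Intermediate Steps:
T(a) = -3*a*(-3 + a) (T(a) = (-3*a)*(-3 + a) = -3*a*(-3 + a))
(-123 + 44)*T(7) = (-123 + 44)*(3*7*(3 - 1*7)) = -237*7*(3 - 7) = -237*7*(-4) = -79*(-84) = 6636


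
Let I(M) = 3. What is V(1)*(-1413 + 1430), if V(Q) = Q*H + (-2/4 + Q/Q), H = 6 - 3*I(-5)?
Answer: -85/2 ≈ -42.500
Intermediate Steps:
H = -3 (H = 6 - 3*3 = 6 - 9 = -3)
V(Q) = ½ - 3*Q (V(Q) = Q*(-3) + (-2/4 + Q/Q) = -3*Q + (-2*¼ + 1) = -3*Q + (-½ + 1) = -3*Q + ½ = ½ - 3*Q)
V(1)*(-1413 + 1430) = (½ - 3*1)*(-1413 + 1430) = (½ - 3)*17 = -5/2*17 = -85/2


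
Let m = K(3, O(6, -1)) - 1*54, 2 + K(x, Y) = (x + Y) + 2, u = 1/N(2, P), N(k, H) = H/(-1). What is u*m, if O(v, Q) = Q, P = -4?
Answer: -13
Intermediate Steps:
N(k, H) = -H (N(k, H) = H*(-1) = -H)
u = ¼ (u = 1/(-1*(-4)) = 1/4 = ¼ ≈ 0.25000)
K(x, Y) = Y + x (K(x, Y) = -2 + ((x + Y) + 2) = -2 + ((Y + x) + 2) = -2 + (2 + Y + x) = Y + x)
m = -52 (m = (-1 + 3) - 1*54 = 2 - 54 = -52)
u*m = (¼)*(-52) = -13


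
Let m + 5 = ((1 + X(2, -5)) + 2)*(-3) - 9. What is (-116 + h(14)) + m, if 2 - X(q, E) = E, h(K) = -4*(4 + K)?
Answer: -232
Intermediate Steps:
h(K) = -16 - 4*K
X(q, E) = 2 - E
m = -44 (m = -5 + (((1 + (2 - 1*(-5))) + 2)*(-3) - 9) = -5 + (((1 + (2 + 5)) + 2)*(-3) - 9) = -5 + (((1 + 7) + 2)*(-3) - 9) = -5 + ((8 + 2)*(-3) - 9) = -5 + (10*(-3) - 9) = -5 + (-30 - 9) = -5 - 39 = -44)
(-116 + h(14)) + m = (-116 + (-16 - 4*14)) - 44 = (-116 + (-16 - 56)) - 44 = (-116 - 72) - 44 = -188 - 44 = -232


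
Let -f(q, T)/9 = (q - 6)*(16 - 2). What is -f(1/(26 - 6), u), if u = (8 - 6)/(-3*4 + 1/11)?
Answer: -7497/10 ≈ -749.70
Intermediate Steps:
u = -22/131 (u = 2/(-12 + 1*(1/11)) = 2/(-12 + 1/11) = 2/(-131/11) = 2*(-11/131) = -22/131 ≈ -0.16794)
f(q, T) = 756 - 126*q (f(q, T) = -9*(q - 6)*(16 - 2) = -9*(-6 + q)*14 = -9*(-84 + 14*q) = 756 - 126*q)
-f(1/(26 - 6), u) = -(756 - 126/(26 - 6)) = -(756 - 126/20) = -(756 - 126*1/20) = -(756 - 63/10) = -1*7497/10 = -7497/10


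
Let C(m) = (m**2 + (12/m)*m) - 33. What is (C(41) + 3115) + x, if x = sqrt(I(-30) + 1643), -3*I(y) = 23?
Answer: 4775 + sqrt(14718)/3 ≈ 4815.4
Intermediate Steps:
I(y) = -23/3 (I(y) = -1/3*23 = -23/3)
x = sqrt(14718)/3 (x = sqrt(-23/3 + 1643) = sqrt(4906/3) = sqrt(14718)/3 ≈ 40.439)
C(m) = -21 + m**2 (C(m) = (m**2 + 12) - 33 = (12 + m**2) - 33 = -21 + m**2)
(C(41) + 3115) + x = ((-21 + 41**2) + 3115) + sqrt(14718)/3 = ((-21 + 1681) + 3115) + sqrt(14718)/3 = (1660 + 3115) + sqrt(14718)/3 = 4775 + sqrt(14718)/3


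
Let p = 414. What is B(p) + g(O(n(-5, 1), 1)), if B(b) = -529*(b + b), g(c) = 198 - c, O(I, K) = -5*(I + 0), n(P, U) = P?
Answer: -437839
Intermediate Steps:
O(I, K) = -5*I
B(b) = -1058*b
B(p) + g(O(n(-5, 1), 1)) = -1058*414 + (198 - (-5)*(-5)) = -438012 + (198 - 1*25) = -438012 + (198 - 25) = -438012 + 173 = -437839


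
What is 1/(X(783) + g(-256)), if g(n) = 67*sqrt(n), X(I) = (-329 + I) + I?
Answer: 1237/2679353 - 1072*I/2679353 ≈ 0.00046168 - 0.0004001*I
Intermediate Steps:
X(I) = -329 + 2*I
1/(X(783) + g(-256)) = 1/((-329 + 2*783) + 67*sqrt(-256)) = 1/((-329 + 1566) + 67*(16*I)) = 1/(1237 + 1072*I) = (1237 - 1072*I)/2679353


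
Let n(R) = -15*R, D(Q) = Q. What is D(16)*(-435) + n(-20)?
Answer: -6660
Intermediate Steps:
D(16)*(-435) + n(-20) = 16*(-435) - 15*(-20) = -6960 + 300 = -6660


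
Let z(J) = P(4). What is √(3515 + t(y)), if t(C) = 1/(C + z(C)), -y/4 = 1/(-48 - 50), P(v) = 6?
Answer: √76996186/148 ≈ 59.289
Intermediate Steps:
z(J) = 6
y = 2/49 (y = -4/(-48 - 50) = -4/(-98) = -4*(-1/98) = 2/49 ≈ 0.040816)
t(C) = 1/(6 + C) (t(C) = 1/(C + 6) = 1/(6 + C))
√(3515 + t(y)) = √(3515 + 1/(6 + 2/49)) = √(3515 + 1/(296/49)) = √(3515 + 49/296) = √(1040489/296) = √76996186/148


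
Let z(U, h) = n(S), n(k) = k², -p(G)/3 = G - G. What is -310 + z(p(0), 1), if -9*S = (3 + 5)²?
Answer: -21014/81 ≈ -259.43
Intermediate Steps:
p(G) = 0 (p(G) = -3*(G - G) = -3*0 = 0)
S = -64/9 (S = -(3 + 5)²/9 = -⅑*8² = -⅑*64 = -64/9 ≈ -7.1111)
z(U, h) = 4096/81 (z(U, h) = (-64/9)² = 4096/81)
-310 + z(p(0), 1) = -310 + 4096/81 = -21014/81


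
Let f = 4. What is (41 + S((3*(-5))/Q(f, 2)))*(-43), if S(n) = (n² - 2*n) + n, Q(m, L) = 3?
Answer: -3053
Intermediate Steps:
S(n) = n² - n
(41 + S((3*(-5))/Q(f, 2)))*(-43) = (41 + ((3*(-5))/3)*(-1 + (3*(-5))/3))*(-43) = (41 + (-15*⅓)*(-1 - 15*⅓))*(-43) = (41 - 5*(-1 - 5))*(-43) = (41 - 5*(-6))*(-43) = (41 + 30)*(-43) = 71*(-43) = -3053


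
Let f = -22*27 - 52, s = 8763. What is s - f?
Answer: 9409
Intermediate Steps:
f = -646 (f = -594 - 52 = -646)
s - f = 8763 - 1*(-646) = 8763 + 646 = 9409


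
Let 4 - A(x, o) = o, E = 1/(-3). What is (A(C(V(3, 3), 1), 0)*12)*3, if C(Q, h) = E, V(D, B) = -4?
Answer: 144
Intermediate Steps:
E = -⅓ ≈ -0.33333
C(Q, h) = -⅓
A(x, o) = 4 - o
(A(C(V(3, 3), 1), 0)*12)*3 = ((4 - 1*0)*12)*3 = ((4 + 0)*12)*3 = (4*12)*3 = 48*3 = 144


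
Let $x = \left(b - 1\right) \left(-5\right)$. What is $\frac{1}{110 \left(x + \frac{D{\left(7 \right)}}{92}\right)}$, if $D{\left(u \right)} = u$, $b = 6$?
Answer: $- \frac{46}{126115} \approx -0.00036475$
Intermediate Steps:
$x = -25$ ($x = \left(6 - 1\right) \left(-5\right) = 5 \left(-5\right) = -25$)
$\frac{1}{110 \left(x + \frac{D{\left(7 \right)}}{92}\right)} = \frac{1}{110 \left(-25 + \frac{7}{92}\right)} = \frac{1}{110 \left(- \frac{2293}{92}\right)} = \frac{1}{- \frac{126115}{46}} = - \frac{46}{126115}$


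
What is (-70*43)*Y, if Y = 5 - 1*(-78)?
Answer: -249830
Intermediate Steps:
Y = 83 (Y = 5 + 78 = 83)
(-70*43)*Y = -70*43*83 = -3010*83 = -249830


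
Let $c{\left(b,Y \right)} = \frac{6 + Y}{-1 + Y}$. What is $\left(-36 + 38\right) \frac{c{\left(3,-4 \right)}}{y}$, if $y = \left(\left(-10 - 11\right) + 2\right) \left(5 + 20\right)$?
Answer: $\frac{4}{2375} \approx 0.0016842$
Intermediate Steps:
$y = -475$ ($y = \left(-21 + 2\right) 25 = \left(-19\right) 25 = -475$)
$c{\left(b,Y \right)} = \frac{6 + Y}{-1 + Y}$
$\left(-36 + 38\right) \frac{c{\left(3,-4 \right)}}{y} = \left(-36 + 38\right) \frac{\frac{1}{-1 - 4} \left(6 - 4\right)}{-475} = 2 \frac{1}{-5} \cdot 2 \left(- \frac{1}{475}\right) = 2 \left(- \frac{1}{5}\right) 2 \left(- \frac{1}{475}\right) = 2 \left(\left(- \frac{2}{5}\right) \left(- \frac{1}{475}\right)\right) = 2 \cdot \frac{2}{2375} = \frac{4}{2375}$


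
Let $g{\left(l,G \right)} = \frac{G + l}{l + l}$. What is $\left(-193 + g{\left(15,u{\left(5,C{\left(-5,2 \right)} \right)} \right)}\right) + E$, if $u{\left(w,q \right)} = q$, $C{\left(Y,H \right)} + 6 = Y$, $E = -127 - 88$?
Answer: $- \frac{6118}{15} \approx -407.87$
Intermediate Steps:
$E = -215$
$C{\left(Y,H \right)} = -6 + Y$
$g{\left(l,G \right)} = \frac{G + l}{2 l}$
$\left(-193 + g{\left(15,u{\left(5,C{\left(-5,2 \right)} \right)} \right)}\right) + E = \left(-193 + \frac{\left(-6 - 5\right) + 15}{2 \cdot 15}\right) - 215 = \left(-193 + \frac{1}{2} \cdot \frac{1}{15} \left(-11 + 15\right)\right) - 215 = \left(-193 + \frac{1}{2} \cdot \frac{1}{15} \cdot 4\right) - 215 = \left(-193 + \frac{2}{15}\right) - 215 = - \frac{2893}{15} - 215 = - \frac{6118}{15}$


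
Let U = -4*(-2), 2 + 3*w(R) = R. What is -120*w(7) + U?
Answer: -192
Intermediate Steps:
w(R) = -2/3 + R/3
U = 8
-120*w(7) + U = -120*(-2/3 + (1/3)*7) + 8 = -120*(-2/3 + 7/3) + 8 = -120*5/3 + 8 = -200 + 8 = -192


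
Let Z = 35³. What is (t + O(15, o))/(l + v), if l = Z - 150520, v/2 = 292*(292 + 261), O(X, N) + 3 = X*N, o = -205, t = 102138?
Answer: 33020/71769 ≈ 0.46009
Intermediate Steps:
O(X, N) = -3 + N*X (O(X, N) = -3 + X*N = -3 + N*X)
v = 322952 (v = 2*(292*(292 + 261)) = 2*(292*553) = 2*161476 = 322952)
Z = 42875
l = -107645 (l = 42875 - 150520 = -107645)
(t + O(15, o))/(l + v) = (102138 + (-3 - 205*15))/(-107645 + 322952) = (102138 + (-3 - 3075))/215307 = (102138 - 3078)*(1/215307) = 99060*(1/215307) = 33020/71769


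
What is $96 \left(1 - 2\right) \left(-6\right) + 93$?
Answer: $669$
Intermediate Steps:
$96 \left(1 - 2\right) \left(-6\right) + 93 = 96 \left(\left(-1\right) \left(-6\right)\right) + 93 = 96 \cdot 6 + 93 = 576 + 93 = 669$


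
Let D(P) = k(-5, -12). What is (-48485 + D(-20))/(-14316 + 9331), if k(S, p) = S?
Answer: 9698/997 ≈ 9.7272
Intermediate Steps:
D(P) = -5
(-48485 + D(-20))/(-14316 + 9331) = (-48485 - 5)/(-14316 + 9331) = -48490/(-4985) = -48490*(-1/4985) = 9698/997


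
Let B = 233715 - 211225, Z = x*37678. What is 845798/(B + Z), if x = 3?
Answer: 422899/67762 ≈ 6.2409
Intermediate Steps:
Z = 113034 (Z = 3*37678 = 113034)
B = 22490
845798/(B + Z) = 845798/(22490 + 113034) = 845798/135524 = 845798*(1/135524) = 422899/67762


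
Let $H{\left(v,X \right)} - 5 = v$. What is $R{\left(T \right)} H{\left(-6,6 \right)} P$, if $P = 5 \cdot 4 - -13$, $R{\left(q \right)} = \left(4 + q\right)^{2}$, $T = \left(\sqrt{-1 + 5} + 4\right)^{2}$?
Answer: $-52800$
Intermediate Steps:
$H{\left(v,X \right)} = 5 + v$
$T = 36$ ($T = \left(\sqrt{4} + 4\right)^{2} = \left(2 + 4\right)^{2} = 6^{2} = 36$)
$P = 33$ ($P = 20 + 13 = 33$)
$R{\left(T \right)} H{\left(-6,6 \right)} P = \left(4 + 36\right)^{2} \left(5 - 6\right) 33 = 40^{2} \left(-1\right) 33 = 1600 \left(-1\right) 33 = \left(-1600\right) 33 = -52800$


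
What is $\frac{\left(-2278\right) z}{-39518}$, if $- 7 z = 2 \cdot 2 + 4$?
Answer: $- \frac{9112}{138313} \approx -0.06588$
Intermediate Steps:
$z = - \frac{8}{7}$ ($z = - \frac{2 \cdot 2 + 4}{7} = - \frac{4 + 4}{7} = \left(- \frac{1}{7}\right) 8 = - \frac{8}{7} \approx -1.1429$)
$\frac{\left(-2278\right) z}{-39518} = \frac{\left(-2278\right) \left(- \frac{8}{7}\right)}{-39518} = \frac{18224}{7} \left(- \frac{1}{39518}\right) = - \frac{9112}{138313}$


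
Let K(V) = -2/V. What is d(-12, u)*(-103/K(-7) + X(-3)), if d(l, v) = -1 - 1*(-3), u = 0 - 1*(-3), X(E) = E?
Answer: -727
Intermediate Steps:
u = 3 (u = 0 + 3 = 3)
d(l, v) = 2 (d(l, v) = -1 + 3 = 2)
d(-12, u)*(-103/K(-7) + X(-3)) = 2*(-103/((-2/(-7))) - 3) = 2*(-103/((-2*(-⅐))) - 3) = 2*(-103/2/7 - 3) = 2*(-103*7/2 - 3) = 2*(-721/2 - 3) = 2*(-727/2) = -727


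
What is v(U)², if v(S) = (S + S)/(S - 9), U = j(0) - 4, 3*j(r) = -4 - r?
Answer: 1024/1849 ≈ 0.55381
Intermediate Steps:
j(r) = -4/3 - r/3 (j(r) = (-4 - r)/3 = -4/3 - r/3)
U = -16/3 (U = (-4/3 - ⅓*0) - 4 = (-4/3 + 0) - 4 = -4/3 - 4 = -16/3 ≈ -5.3333)
v(S) = 2*S/(-9 + S) (v(S) = (2*S)/(-9 + S) = 2*S/(-9 + S))
v(U)² = (2*(-16/3)/(-9 - 16/3))² = (2*(-16/3)/(-43/3))² = (2*(-16/3)*(-3/43))² = (32/43)² = 1024/1849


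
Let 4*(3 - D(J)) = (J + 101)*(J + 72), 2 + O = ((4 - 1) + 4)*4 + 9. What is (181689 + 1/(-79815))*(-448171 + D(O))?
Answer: -2183956037635468/26605 ≈ -8.2088e+10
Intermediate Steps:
O = 35 (O = -2 + (((4 - 1) + 4)*4 + 9) = -2 + ((3 + 4)*4 + 9) = -2 + (7*4 + 9) = -2 + (28 + 9) = -2 + 37 = 35)
D(J) = 3 - (72 + J)*(101 + J)/4 (D(J) = 3 - (J + 101)*(J + 72)/4 = 3 - (101 + J)*(72 + J)/4 = 3 - (72 + J)*(101 + J)/4)
(181689 + 1/(-79815))*(-448171 + D(O)) = (181689 + 1/(-79815))*(-448171 + (-1815 - 173/4*35 - ¼*35²)) = (181689 - 1/79815)*(-448171 + (-1815 - 6055/4 - ¼*1225)) = 14501507534*(-448171 + (-1815 - 6055/4 - 1225/4))/79815 = 14501507534*(-448171 - 3635)/79815 = (14501507534/79815)*(-451806) = -2183956037635468/26605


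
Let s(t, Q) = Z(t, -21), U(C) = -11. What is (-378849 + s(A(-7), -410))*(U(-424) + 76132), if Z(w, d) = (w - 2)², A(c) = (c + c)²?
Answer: -25973474773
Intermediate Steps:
A(c) = 4*c² (A(c) = (2*c)² = 4*c²)
Z(w, d) = (-2 + w)²
s(t, Q) = (-2 + t)²
(-378849 + s(A(-7), -410))*(U(-424) + 76132) = (-378849 + (-2 + 4*(-7)²)²)*(-11 + 76132) = (-378849 + (-2 + 4*49)²)*76121 = (-378849 + (-2 + 196)²)*76121 = (-378849 + 194²)*76121 = (-378849 + 37636)*76121 = -341213*76121 = -25973474773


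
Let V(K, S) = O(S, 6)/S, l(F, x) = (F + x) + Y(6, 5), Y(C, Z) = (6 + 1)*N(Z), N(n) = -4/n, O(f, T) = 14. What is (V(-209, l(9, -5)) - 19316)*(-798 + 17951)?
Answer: -1325909747/4 ≈ -3.3148e+8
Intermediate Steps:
Y(C, Z) = -28/Z (Y(C, Z) = (6 + 1)*(-4/Z) = 7*(-4/Z) = -28/Z)
l(F, x) = -28/5 + F + x (l(F, x) = (F + x) - 28/5 = -28/5 + F + x)
V(K, S) = 14/S
(V(-209, l(9, -5)) - 19316)*(-798 + 17951) = (14/(-28/5 + 9 - 5) - 19316)*(-798 + 17951) = (14/(-8/5) - 19316)*17153 = (14*(-5/8) - 19316)*17153 = (-35/4 - 19316)*17153 = -77299/4*17153 = -1325909747/4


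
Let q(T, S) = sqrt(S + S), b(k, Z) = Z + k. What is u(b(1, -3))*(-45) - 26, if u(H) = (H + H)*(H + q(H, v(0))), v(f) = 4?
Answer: -386 + 360*sqrt(2) ≈ 123.12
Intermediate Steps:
q(T, S) = sqrt(2)*sqrt(S) (q(T, S) = sqrt(2*S) = sqrt(2)*sqrt(S))
u(H) = 2*H*(H + 2*sqrt(2)) (u(H) = (H + H)*(H + sqrt(2)*sqrt(4)) = (2*H)*(H + sqrt(2)*2) = (2*H)*(H + 2*sqrt(2)) = 2*H*(H + 2*sqrt(2)))
u(b(1, -3))*(-45) - 26 = (2*(-3 + 1)*((-3 + 1) + 2*sqrt(2)))*(-45) - 26 = (2*(-2)*(-2 + 2*sqrt(2)))*(-45) - 26 = (8 - 8*sqrt(2))*(-45) - 26 = (-360 + 360*sqrt(2)) - 26 = -386 + 360*sqrt(2)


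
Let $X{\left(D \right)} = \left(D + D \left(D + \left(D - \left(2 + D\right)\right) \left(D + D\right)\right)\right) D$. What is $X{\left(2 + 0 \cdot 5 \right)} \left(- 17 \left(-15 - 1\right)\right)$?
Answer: $-5440$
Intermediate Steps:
$X{\left(D \right)} = D \left(D - 3 D^{2}\right)$ ($X{\left(D \right)} = \left(D + D \left(D - 2 \cdot 2 D\right)\right) D = \left(D + D \left(D - 4 D\right)\right) D = \left(D + D \left(- 3 D\right)\right) D = \left(D - 3 D^{2}\right) D = D \left(D - 3 D^{2}\right)$)
$X{\left(2 + 0 \cdot 5 \right)} \left(- 17 \left(-15 - 1\right)\right) = \left(2 + 0 \cdot 5\right)^{2} \left(1 - 3 \left(2 + 0 \cdot 5\right)\right) \left(- 17 \left(-15 - 1\right)\right) = \left(2 + 0\right)^{2} \left(1 - 3 \left(2 + 0\right)\right) \left(\left(-17\right) \left(-16\right)\right) = 2^{2} \left(1 - 6\right) 272 = 4 \left(1 - 6\right) 272 = 4 \left(-5\right) 272 = \left(-20\right) 272 = -5440$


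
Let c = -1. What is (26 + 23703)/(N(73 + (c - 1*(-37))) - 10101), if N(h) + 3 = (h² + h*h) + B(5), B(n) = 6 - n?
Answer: 23729/13659 ≈ 1.7372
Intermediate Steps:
N(h) = -2 + 2*h² (N(h) = -3 + ((h² + h*h) + (6 - 1*5)) = -3 + ((h² + h²) + (6 - 5)) = -3 + (2*h² + 1) = -3 + (1 + 2*h²) = -2 + 2*h²)
(26 + 23703)/(N(73 + (c - 1*(-37))) - 10101) = (26 + 23703)/((-2 + 2*(73 + (-1 - 1*(-37)))²) - 10101) = 23729/((-2 + 2*(73 + (-1 + 37))²) - 10101) = 23729/((-2 + 2*(73 + 36)²) - 10101) = 23729/((-2 + 2*109²) - 10101) = 23729/((-2 + 2*11881) - 10101) = 23729/((-2 + 23762) - 10101) = 23729/(23760 - 10101) = 23729/13659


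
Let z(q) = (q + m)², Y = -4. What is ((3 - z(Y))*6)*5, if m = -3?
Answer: -1380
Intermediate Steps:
z(q) = (-3 + q)² (z(q) = (q - 3)² = (-3 + q)²)
((3 - z(Y))*6)*5 = ((3 - (-3 - 4)²)*6)*5 = ((3 - 1*(-7)²)*6)*5 = ((3 - 1*49)*6)*5 = ((3 - 49)*6)*5 = -46*6*5 = -276*5 = -1380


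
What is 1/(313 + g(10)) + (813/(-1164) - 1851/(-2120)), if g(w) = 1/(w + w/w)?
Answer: 31490047/177056040 ≈ 0.17785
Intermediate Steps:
g(w) = 1/(1 + w) (g(w) = 1/(w + 1) = 1/(1 + w))
1/(313 + g(10)) + (813/(-1164) - 1851/(-2120)) = 1/(313 + 1/(1 + 10)) + (813/(-1164) - 1851/(-2120)) = 1/(313 + 1/11) + (813*(-1/1164) - 1851*(-1/2120)) = 1/(313 + 1/11) + (-271/388 + 1851/2120) = 1/(3444/11) + 35917/205640 = 11/3444 + 35917/205640 = 31490047/177056040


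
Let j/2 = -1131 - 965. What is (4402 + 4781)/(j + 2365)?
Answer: -3061/609 ≈ -5.0263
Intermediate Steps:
j = -4192 (j = 2*(-1131 - 965) = 2*(-2096) = -4192)
(4402 + 4781)/(j + 2365) = (4402 + 4781)/(-4192 + 2365) = 9183/(-1827) = 9183*(-1/1827) = -3061/609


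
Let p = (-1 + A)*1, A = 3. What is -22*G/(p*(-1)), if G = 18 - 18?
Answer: 0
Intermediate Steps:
p = 2 (p = (-1 + 3)*1 = 2*1 = 2)
G = 0
-22*G/(p*(-1)) = -0/(2*(-1)) = -0/(-2) = -0*(-1)/2 = -22*0 = 0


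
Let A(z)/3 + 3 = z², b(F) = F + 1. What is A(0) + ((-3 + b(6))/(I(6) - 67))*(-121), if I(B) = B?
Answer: -65/61 ≈ -1.0656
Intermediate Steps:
b(F) = 1 + F
A(z) = -9 + 3*z²
A(0) + ((-3 + b(6))/(I(6) - 67))*(-121) = (-9 + 3*0²) + ((-3 + (1 + 6))/(6 - 67))*(-121) = (-9 + 3*0) + ((-3 + 7)/(-61))*(-121) = (-9 + 0) + (4*(-1/61))*(-121) = -9 - 4/61*(-121) = -9 + 484/61 = -65/61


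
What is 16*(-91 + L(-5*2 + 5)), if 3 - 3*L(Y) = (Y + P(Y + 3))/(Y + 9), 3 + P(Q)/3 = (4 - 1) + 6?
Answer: -4372/3 ≈ -1457.3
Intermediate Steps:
P(Q) = 18 (P(Q) = -9 + 3*((4 - 1) + 6) = -9 + 3*(3 + 6) = -9 + 3*9 = -9 + 27 = 18)
L(Y) = 1 - (18 + Y)/(3*(9 + Y)) (L(Y) = 1 - (Y + 18)/(3*(Y + 9)) = 1 - (18 + Y)/(3*(9 + Y)))
16*(-91 + L(-5*2 + 5)) = 16*(-91 + (9 + 2*(-5*2 + 5))/(3*(9 + (-5*2 + 5)))) = 16*(-91 + (9 + 2*(-10 + 5))/(3*(9 + (-10 + 5)))) = 16*(-91 + (9 + 2*(-5))/(3*(9 - 5))) = 16*(-91 + (⅓)*(9 - 10)/4) = 16*(-91 + (⅓)*(¼)*(-1)) = 16*(-91 - 1/12) = 16*(-1093/12) = -4372/3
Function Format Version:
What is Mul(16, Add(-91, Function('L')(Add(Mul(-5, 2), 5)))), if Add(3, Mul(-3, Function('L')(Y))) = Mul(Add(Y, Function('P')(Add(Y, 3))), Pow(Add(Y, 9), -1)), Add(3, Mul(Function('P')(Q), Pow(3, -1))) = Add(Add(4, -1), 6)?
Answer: Rational(-4372, 3) ≈ -1457.3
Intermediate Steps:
Function('P')(Q) = 18 (Function('P')(Q) = Add(-9, Mul(3, Add(Add(4, -1), 6))) = Add(-9, Mul(3, Add(3, 6))) = Add(-9, Mul(3, 9)) = Add(-9, 27) = 18)
Function('L')(Y) = Add(1, Mul(Rational(-1, 3), Pow(Add(9, Y), -1), Add(18, Y))) (Function('L')(Y) = Add(1, Mul(Rational(-1, 3), Mul(Add(Y, 18), Pow(Add(Y, 9), -1)))) = Add(1, Mul(Rational(-1, 3), Mul(Add(18, Y), Pow(Add(9, Y), -1)))) = Add(1, Mul(Rational(-1, 3), Mul(Pow(Add(9, Y), -1), Add(18, Y)))) = Add(1, Mul(Rational(-1, 3), Pow(Add(9, Y), -1), Add(18, Y))))
Mul(16, Add(-91, Function('L')(Add(Mul(-5, 2), 5)))) = Mul(16, Add(-91, Mul(Rational(1, 3), Pow(Add(9, Add(Mul(-5, 2), 5)), -1), Add(9, Mul(2, Add(Mul(-5, 2), 5)))))) = Mul(16, Add(-91, Mul(Rational(1, 3), Pow(Add(9, Add(-10, 5)), -1), Add(9, Mul(2, Add(-10, 5)))))) = Mul(16, Add(-91, Mul(Rational(1, 3), Pow(Add(9, -5), -1), Add(9, Mul(2, -5))))) = Mul(16, Add(-91, Mul(Rational(1, 3), Pow(4, -1), Add(9, -10)))) = Mul(16, Add(-91, Mul(Rational(1, 3), Rational(1, 4), -1))) = Mul(16, Add(-91, Rational(-1, 12))) = Mul(16, Rational(-1093, 12)) = Rational(-4372, 3)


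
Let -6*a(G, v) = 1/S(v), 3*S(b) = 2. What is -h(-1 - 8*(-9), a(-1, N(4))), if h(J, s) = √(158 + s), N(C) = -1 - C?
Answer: -√631/2 ≈ -12.560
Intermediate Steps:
S(b) = ⅔ (S(b) = (⅓)*2 = ⅔)
a(G, v) = -¼ (a(G, v) = -1/(6*⅔) = -⅙*3/2 = -¼)
-h(-1 - 8*(-9), a(-1, N(4))) = -√(158 - ¼) = -√(631/4) = -√631/2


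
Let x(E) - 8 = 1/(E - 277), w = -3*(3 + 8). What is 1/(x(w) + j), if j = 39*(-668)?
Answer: -310/8073641 ≈ -3.8397e-5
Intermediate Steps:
w = -33 (w = -3*11 = -33)
x(E) = 8 + 1/(-277 + E) (x(E) = 8 + 1/(E - 277) = 8 + 1/(-277 + E))
j = -26052
1/(x(w) + j) = 1/((-2215 + 8*(-33))/(-277 - 33) - 26052) = 1/((-2215 - 264)/(-310) - 26052) = 1/(-1/310*(-2479) - 26052) = 1/(2479/310 - 26052) = 1/(-8073641/310) = -310/8073641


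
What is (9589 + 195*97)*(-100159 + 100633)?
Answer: 13510896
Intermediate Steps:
(9589 + 195*97)*(-100159 + 100633) = (9589 + 18915)*474 = 28504*474 = 13510896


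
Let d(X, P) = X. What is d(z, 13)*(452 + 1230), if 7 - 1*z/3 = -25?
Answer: 161472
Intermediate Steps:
z = 96 (z = 21 - 3*(-25) = 21 + 75 = 96)
d(z, 13)*(452 + 1230) = 96*(452 + 1230) = 96*1682 = 161472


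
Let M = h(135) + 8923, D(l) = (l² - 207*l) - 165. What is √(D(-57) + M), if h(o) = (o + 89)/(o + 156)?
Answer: √2015981070/291 ≈ 154.29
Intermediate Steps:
h(o) = (89 + o)/(156 + o)
D(l) = -165 + l² - 207*l
M = 2596817/291 (M = (89 + 135)/(156 + 135) + 8923 = 224/291 + 8923 = 2596817/291 ≈ 8923.8)
√(D(-57) + M) = √((-165 + (-57)² - 207*(-57)) + 2596817/291) = √((-165 + 3249 + 11799) + 2596817/291) = √(14883 + 2596817/291) = √(6927770/291) = √2015981070/291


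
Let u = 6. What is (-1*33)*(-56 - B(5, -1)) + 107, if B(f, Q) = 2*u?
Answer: 2351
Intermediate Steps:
B(f, Q) = 12 (B(f, Q) = 2*6 = 12)
(-1*33)*(-56 - B(5, -1)) + 107 = (-1*33)*(-56 - 1*12) + 107 = -33*(-56 - 12) + 107 = -33*(-68) + 107 = 2244 + 107 = 2351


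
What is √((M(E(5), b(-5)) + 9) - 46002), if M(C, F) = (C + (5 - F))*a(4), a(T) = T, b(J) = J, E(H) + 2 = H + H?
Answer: I*√45921 ≈ 214.29*I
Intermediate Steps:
E(H) = -2 + 2*H (E(H) = -2 + (H + H) = -2 + 2*H)
M(C, F) = 20 - 4*F + 4*C (M(C, F) = (C + (5 - F))*4 = (5 + C - F)*4 = 20 - 4*F + 4*C)
√((M(E(5), b(-5)) + 9) - 46002) = √(((20 - 4*(-5) + 4*(-2 + 2*5)) + 9) - 46002) = √(((20 + 20 + 4*(-2 + 10)) + 9) - 46002) = √(((20 + 20 + 4*8) + 9) - 46002) = √(((20 + 20 + 32) + 9) - 46002) = √((72 + 9) - 46002) = √(81 - 46002) = √(-45921) = I*√45921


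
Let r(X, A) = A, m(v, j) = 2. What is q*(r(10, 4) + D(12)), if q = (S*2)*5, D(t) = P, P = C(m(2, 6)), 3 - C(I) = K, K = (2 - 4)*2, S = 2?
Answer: 220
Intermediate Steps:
K = -4 (K = -2*2 = -4)
C(I) = 7 (C(I) = 3 - 1*(-4) = 3 + 4 = 7)
P = 7
D(t) = 7
q = 20 (q = (2*2)*5 = 4*5 = 20)
q*(r(10, 4) + D(12)) = 20*(4 + 7) = 20*11 = 220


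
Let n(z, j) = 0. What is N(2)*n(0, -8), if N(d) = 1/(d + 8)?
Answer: 0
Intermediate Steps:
N(d) = 1/(8 + d)
N(2)*n(0, -8) = 0/(8 + 2) = 0/10 = (⅒)*0 = 0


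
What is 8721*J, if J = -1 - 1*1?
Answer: -17442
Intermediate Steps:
J = -2 (J = -1 - 1 = -2)
8721*J = 8721*(-2) = -17442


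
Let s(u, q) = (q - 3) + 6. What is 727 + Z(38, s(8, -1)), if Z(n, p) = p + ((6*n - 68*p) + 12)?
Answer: 833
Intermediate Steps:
s(u, q) = 3 + q (s(u, q) = (-3 + q) + 6 = 3 + q)
Z(n, p) = 12 - 67*p + 6*n (Z(n, p) = p + ((-68*p + 6*n) + 12) = p + (12 - 68*p + 6*n) = 12 - 67*p + 6*n)
727 + Z(38, s(8, -1)) = 727 + (12 - 67*(3 - 1) + 6*38) = 727 + (12 - 67*2 + 228) = 727 + (12 - 134 + 228) = 727 + 106 = 833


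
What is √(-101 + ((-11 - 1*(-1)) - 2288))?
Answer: I*√2399 ≈ 48.98*I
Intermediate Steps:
√(-101 + ((-11 - 1*(-1)) - 2288)) = √(-101 + ((-11 + 1) - 2288)) = √(-101 + (-10 - 2288)) = √(-101 - 2298) = √(-2399) = I*√2399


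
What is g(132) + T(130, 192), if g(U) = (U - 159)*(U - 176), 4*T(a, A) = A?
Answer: 1236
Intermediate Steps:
T(a, A) = A/4
g(U) = (-176 + U)*(-159 + U) (g(U) = (-159 + U)*(-176 + U) = (-176 + U)*(-159 + U))
g(132) + T(130, 192) = (27984 + 132² - 335*132) + (¼)*192 = (27984 + 17424 - 44220) + 48 = 1188 + 48 = 1236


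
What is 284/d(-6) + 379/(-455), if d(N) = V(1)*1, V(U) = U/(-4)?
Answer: -517259/455 ≈ -1136.8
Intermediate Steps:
V(U) = -U/4 (V(U) = U*(-1/4) = -U/4)
d(N) = -1/4 (d(N) = -1/4*1*1 = -1/4*1 = -1/4)
284/d(-6) + 379/(-455) = 284/(-1/4) + 379/(-455) = 284*(-4) + 379*(-1/455) = -1136 - 379/455 = -517259/455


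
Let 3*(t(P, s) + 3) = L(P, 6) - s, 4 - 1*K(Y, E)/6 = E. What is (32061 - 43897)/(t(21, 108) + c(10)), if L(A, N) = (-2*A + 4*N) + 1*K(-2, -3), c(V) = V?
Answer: 11836/21 ≈ 563.62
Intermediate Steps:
K(Y, E) = 24 - 6*E
L(A, N) = 42 - 2*A + 4*N (L(A, N) = (-2*A + 4*N) + 1*(24 - 6*(-3)) = (-2*A + 4*N) + 1*(24 + 18) = (-2*A + 4*N) + 1*42 = (-2*A + 4*N) + 42 = 42 - 2*A + 4*N)
t(P, s) = 19 - 2*P/3 - s/3 (t(P, s) = -3 + ((42 - 2*P + 4*6) - s)/3 = -3 + ((42 - 2*P + 24) - s)/3 = -3 + ((66 - 2*P) - s)/3 = -3 + (66 - s - 2*P)/3 = -3 + (22 - 2*P/3 - s/3) = 19 - 2*P/3 - s/3)
(32061 - 43897)/(t(21, 108) + c(10)) = (32061 - 43897)/((19 - 2/3*21 - 1/3*108) + 10) = -11836/((19 - 14 - 36) + 10) = -11836/(-31 + 10) = -11836/(-21) = -11836*(-1/21) = 11836/21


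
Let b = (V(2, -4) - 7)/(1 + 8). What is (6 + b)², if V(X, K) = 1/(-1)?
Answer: 2116/81 ≈ 26.123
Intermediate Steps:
V(X, K) = -1
b = -8/9 (b = (-1 - 7)/(1 + 8) = -8/9 ≈ -0.88889)
(6 + b)² = (6 - 8/9)² = (46/9)² = 2116/81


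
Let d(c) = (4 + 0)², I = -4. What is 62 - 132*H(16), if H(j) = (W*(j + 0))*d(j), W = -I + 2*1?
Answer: -202690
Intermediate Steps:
d(c) = 16 (d(c) = 4² = 16)
W = 6 (W = -1*(-4) + 2*1 = 4 + 2 = 6)
H(j) = 96*j (H(j) = (6*(j + 0))*16 = (6*j)*16 = 96*j)
62 - 132*H(16) = 62 - 12672*16 = 62 - 132*1536 = 62 - 202752 = -202690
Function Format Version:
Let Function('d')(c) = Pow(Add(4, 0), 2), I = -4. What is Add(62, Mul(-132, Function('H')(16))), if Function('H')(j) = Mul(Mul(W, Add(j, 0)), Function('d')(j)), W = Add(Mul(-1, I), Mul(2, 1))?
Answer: -202690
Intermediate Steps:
Function('d')(c) = 16 (Function('d')(c) = Pow(4, 2) = 16)
W = 6 (W = Add(Mul(-1, -4), Mul(2, 1)) = Add(4, 2) = 6)
Function('H')(j) = Mul(96, j) (Function('H')(j) = Mul(Mul(6, Add(j, 0)), 16) = Mul(Mul(6, j), 16) = Mul(96, j))
Add(62, Mul(-132, Function('H')(16))) = Add(62, Mul(-132, Mul(96, 16))) = Add(62, Mul(-132, 1536)) = Add(62, -202752) = -202690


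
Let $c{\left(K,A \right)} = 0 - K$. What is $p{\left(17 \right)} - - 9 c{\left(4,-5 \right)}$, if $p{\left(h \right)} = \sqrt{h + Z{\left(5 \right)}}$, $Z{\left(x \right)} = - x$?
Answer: $-36 + 2 \sqrt{3} \approx -32.536$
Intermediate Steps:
$c{\left(K,A \right)} = - K$
$p{\left(h \right)} = \sqrt{-5 + h}$ ($p{\left(h \right)} = \sqrt{h - 5} = \sqrt{-5 + h}$)
$p{\left(17 \right)} - - 9 c{\left(4,-5 \right)} = \sqrt{-5 + 17} - - 9 \left(\left(-1\right) 4\right) = \sqrt{12} - \left(-9\right) \left(-4\right) = 2 \sqrt{3} - 36 = -36 + 2 \sqrt{3}$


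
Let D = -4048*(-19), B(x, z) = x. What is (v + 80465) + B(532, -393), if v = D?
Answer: 157909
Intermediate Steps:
D = 76912
v = 76912
(v + 80465) + B(532, -393) = (76912 + 80465) + 532 = 157377 + 532 = 157909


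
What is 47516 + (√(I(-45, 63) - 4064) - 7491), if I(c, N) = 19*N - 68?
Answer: 40025 + I*√2935 ≈ 40025.0 + 54.176*I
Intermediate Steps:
I(c, N) = -68 + 19*N
47516 + (√(I(-45, 63) - 4064) - 7491) = 47516 + (√((-68 + 19*63) - 4064) - 7491) = 47516 + (√((-68 + 1197) - 4064) - 7491) = 47516 + (√(1129 - 4064) - 7491) = 47516 + (√(-2935) - 7491) = 47516 + (I*√2935 - 7491) = 47516 + (-7491 + I*√2935) = 40025 + I*√2935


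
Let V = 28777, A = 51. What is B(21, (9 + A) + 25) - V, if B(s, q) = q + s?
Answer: -28671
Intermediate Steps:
B(21, (9 + A) + 25) - V = (((9 + 51) + 25) + 21) - 1*28777 = ((60 + 25) + 21) - 28777 = (85 + 21) - 28777 = 106 - 28777 = -28671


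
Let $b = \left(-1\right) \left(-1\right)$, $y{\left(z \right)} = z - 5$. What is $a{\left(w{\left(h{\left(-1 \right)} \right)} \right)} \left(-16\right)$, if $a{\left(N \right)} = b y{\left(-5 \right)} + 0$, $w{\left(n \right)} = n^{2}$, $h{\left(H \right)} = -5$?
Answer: $160$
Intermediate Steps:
$y{\left(z \right)} = -5 + z$ ($y{\left(z \right)} = z - 5 = -5 + z$)
$b = 1$
$a{\left(N \right)} = -10$ ($a{\left(N \right)} = 1 \left(-5 - 5\right) + 0 = 1 \left(-10\right) + 0 = -10 + 0 = -10$)
$a{\left(w{\left(h{\left(-1 \right)} \right)} \right)} \left(-16\right) = \left(-10\right) \left(-16\right) = 160$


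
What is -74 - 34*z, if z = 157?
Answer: -5412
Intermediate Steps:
-74 - 34*z = -74 - 34*157 = -74 - 5338 = -5412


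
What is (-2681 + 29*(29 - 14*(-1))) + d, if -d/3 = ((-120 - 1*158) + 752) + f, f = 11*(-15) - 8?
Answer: -2337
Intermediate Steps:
f = -173 (f = -165 - 8 = -173)
d = -903 (d = -3*(((-120 - 1*158) + 752) - 173) = -3*(((-120 - 158) + 752) - 173) = -3*((-278 + 752) - 173) = -3*(474 - 173) = -3*301 = -903)
(-2681 + 29*(29 - 14*(-1))) + d = (-2681 + 29*(29 - 14*(-1))) - 903 = (-2681 + 29*(29 + 14)) - 903 = (-2681 + 29*43) - 903 = (-2681 + 1247) - 903 = -1434 - 903 = -2337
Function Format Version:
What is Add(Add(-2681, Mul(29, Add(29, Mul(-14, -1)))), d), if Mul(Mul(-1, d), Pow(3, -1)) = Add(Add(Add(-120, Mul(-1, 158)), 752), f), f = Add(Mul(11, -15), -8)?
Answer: -2337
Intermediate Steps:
f = -173 (f = Add(-165, -8) = -173)
d = -903 (d = Mul(-3, Add(Add(Add(-120, Mul(-1, 158)), 752), -173)) = Mul(-3, Add(Add(Add(-120, -158), 752), -173)) = Mul(-3, Add(Add(-278, 752), -173)) = Mul(-3, Add(474, -173)) = Mul(-3, 301) = -903)
Add(Add(-2681, Mul(29, Add(29, Mul(-14, -1)))), d) = Add(Add(-2681, Mul(29, Add(29, Mul(-14, -1)))), -903) = Add(Add(-2681, Mul(29, Add(29, 14))), -903) = Add(Add(-2681, Mul(29, 43)), -903) = Add(Add(-2681, 1247), -903) = Add(-1434, -903) = -2337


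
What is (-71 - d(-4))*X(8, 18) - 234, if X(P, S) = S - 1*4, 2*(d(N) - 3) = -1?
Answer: -1263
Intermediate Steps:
d(N) = 5/2 (d(N) = 3 + (1/2)*(-1) = 3 - 1/2 = 5/2)
X(P, S) = -4 + S (X(P, S) = S - 4 = -4 + S)
(-71 - d(-4))*X(8, 18) - 234 = (-71 - 1*5/2)*(-4 + 18) - 234 = (-71 - 5/2)*14 - 234 = -147/2*14 - 234 = -1029 - 234 = -1263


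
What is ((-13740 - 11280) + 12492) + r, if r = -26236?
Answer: -38764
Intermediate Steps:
((-13740 - 11280) + 12492) + r = ((-13740 - 11280) + 12492) - 26236 = (-25020 + 12492) - 26236 = -12528 - 26236 = -38764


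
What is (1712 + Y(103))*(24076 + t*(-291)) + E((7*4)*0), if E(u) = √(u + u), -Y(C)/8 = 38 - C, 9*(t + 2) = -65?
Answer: 59727576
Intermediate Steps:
t = -83/9 (t = -2 + (⅑)*(-65) = -2 - 65/9 = -83/9 ≈ -9.2222)
Y(C) = -304 + 8*C (Y(C) = -8*(38 - C) = -304 + 8*C)
E(u) = √2*√u (E(u) = √(2*u) = √2*√u)
(1712 + Y(103))*(24076 + t*(-291)) + E((7*4)*0) = (1712 + (-304 + 8*103))*(24076 - 83/9*(-291)) + √2*√((7*4)*0) = (1712 + (-304 + 824))*(24076 + 8051/3) + √2*√(28*0) = (1712 + 520)*(80279/3) + √2*√0 = 2232*(80279/3) + √2*0 = 59727576 + 0 = 59727576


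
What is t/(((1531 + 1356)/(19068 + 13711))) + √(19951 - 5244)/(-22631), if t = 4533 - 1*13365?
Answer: -289504128/2887 - √14707/22631 ≈ -1.0028e+5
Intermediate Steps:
t = -8832 (t = 4533 - 13365 = -8832)
t/(((1531 + 1356)/(19068 + 13711))) + √(19951 - 5244)/(-22631) = -8832*(19068 + 13711)/(1531 + 1356) + √(19951 - 5244)/(-22631) = -8832/(2887/32779) + √14707*(-1/22631) = -8832/(2887*(1/32779)) - √14707/22631 = -8832/2887/32779 - √14707/22631 = -8832*32779/2887 - √14707/22631 = -289504128/2887 - √14707/22631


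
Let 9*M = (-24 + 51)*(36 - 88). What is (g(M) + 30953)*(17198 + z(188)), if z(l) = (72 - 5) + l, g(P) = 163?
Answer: 543067548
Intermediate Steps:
M = -156 (M = ((-24 + 51)*(36 - 88))/9 = (27*(-52))/9 = (1/9)*(-1404) = -156)
z(l) = 67 + l
(g(M) + 30953)*(17198 + z(188)) = (163 + 30953)*(17198 + (67 + 188)) = 31116*(17198 + 255) = 31116*17453 = 543067548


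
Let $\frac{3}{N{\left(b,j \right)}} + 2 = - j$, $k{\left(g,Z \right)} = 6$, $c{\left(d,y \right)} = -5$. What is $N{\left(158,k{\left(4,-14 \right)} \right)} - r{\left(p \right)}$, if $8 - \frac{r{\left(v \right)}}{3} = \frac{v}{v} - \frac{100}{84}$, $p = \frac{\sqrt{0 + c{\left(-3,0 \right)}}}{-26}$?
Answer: $- \frac{1397}{56} \approx -24.946$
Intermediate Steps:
$N{\left(b,j \right)} = \frac{3}{-2 - j}$
$p = - \frac{i \sqrt{5}}{26}$ ($p = \frac{\sqrt{0 - 5}}{-26} = \sqrt{-5} \left(- \frac{1}{26}\right) = i \sqrt{5} \left(- \frac{1}{26}\right) = - \frac{i \sqrt{5}}{26} \approx - 0.086003 i$)
$r{\left(v \right)} = \frac{172}{7}$ ($r{\left(v \right)} = 24 - 3 \left(\frac{v}{v} - \frac{100}{84}\right) = 24 - 3 \left(1 - \frac{25}{21}\right) = 24 - - \frac{4}{7} = 24 + \frac{4}{7} = \frac{172}{7}$)
$N{\left(158,k{\left(4,-14 \right)} \right)} - r{\left(p \right)} = - \frac{3}{2 + 6} - \frac{172}{7} = - \frac{3}{8} - \frac{172}{7} = - \frac{1397}{56}$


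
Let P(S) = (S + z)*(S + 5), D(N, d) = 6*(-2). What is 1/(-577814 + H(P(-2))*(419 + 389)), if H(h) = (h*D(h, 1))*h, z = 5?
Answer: -1/1363190 ≈ -7.3357e-7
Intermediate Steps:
D(N, d) = -12
P(S) = (5 + S)² (P(S) = (S + 5)*(S + 5) = (5 + S)*(5 + S) = (5 + S)²)
H(h) = -12*h² (H(h) = (h*(-12))*h = (-12*h)*h = -12*h²)
1/(-577814 + H(P(-2))*(419 + 389)) = 1/(-577814 + (-12*(25 + (-2)² + 10*(-2))²)*(419 + 389)) = 1/(-577814 - 12*(25 + 4 - 20)²*808) = 1/(-577814 - 12*9²*808) = 1/(-577814 - 12*81*808) = 1/(-577814 - 972*808) = 1/(-577814 - 785376) = 1/(-1363190) = -1/1363190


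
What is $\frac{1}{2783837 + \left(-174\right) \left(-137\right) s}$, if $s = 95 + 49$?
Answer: $\frac{1}{6216509} \approx 1.6086 \cdot 10^{-7}$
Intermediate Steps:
$s = 144$
$\frac{1}{2783837 + \left(-174\right) \left(-137\right) s} = \frac{1}{2783837 + \left(-174\right) \left(-137\right) 144} = \frac{1}{2783837 + 23838 \cdot 144} = \frac{1}{2783837 + 3432672} = \frac{1}{6216509}$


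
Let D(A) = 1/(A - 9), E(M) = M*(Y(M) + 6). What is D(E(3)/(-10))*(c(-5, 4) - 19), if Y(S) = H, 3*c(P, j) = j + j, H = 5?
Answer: 490/369 ≈ 1.3279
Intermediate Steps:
c(P, j) = 2*j/3 (c(P, j) = (j + j)/3 = (2*j)/3 = 2*j/3)
Y(S) = 5
E(M) = 11*M (E(M) = M*(5 + 6) = M*11 = 11*M)
D(A) = 1/(-9 + A)
D(E(3)/(-10))*(c(-5, 4) - 19) = ((2/3)*4 - 19)/(-9 + (11*3)/(-10)) = (8/3 - 19)/(-9 + 33*(-1/10)) = -49/3/(-9 - 33/10) = -49/3/(-123/10) = -10/123*(-49/3) = 490/369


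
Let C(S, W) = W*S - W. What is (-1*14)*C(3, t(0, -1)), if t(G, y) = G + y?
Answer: 28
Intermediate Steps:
C(S, W) = -W + S*W (C(S, W) = S*W - W = -W + S*W)
(-1*14)*C(3, t(0, -1)) = (-1*14)*((0 - 1)*(-1 + 3)) = -(-14)*2 = -14*(-2) = 28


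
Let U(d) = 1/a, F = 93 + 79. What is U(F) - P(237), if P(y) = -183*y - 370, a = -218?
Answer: 9535537/218 ≈ 43741.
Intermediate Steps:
P(y) = -370 - 183*y
F = 172
U(d) = -1/218 (U(d) = 1/(-218) = -1/218)
U(F) - P(237) = -1/218 - (-370 - 183*237) = -1/218 - (-370 - 43371) = -1/218 - 1*(-43741) = -1/218 + 43741 = 9535537/218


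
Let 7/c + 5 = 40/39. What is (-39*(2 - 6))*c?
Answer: -42588/155 ≈ -274.76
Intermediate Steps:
c = -273/155 (c = 7/(-5 + 40/39) = 7/(-155/39) = 7*(-39/155) = -273/155 ≈ -1.7613)
(-39*(2 - 6))*c = -39*(2 - 6)*(-273/155) = -39*(-4)*(-273/155) = 156*(-273/155) = -42588/155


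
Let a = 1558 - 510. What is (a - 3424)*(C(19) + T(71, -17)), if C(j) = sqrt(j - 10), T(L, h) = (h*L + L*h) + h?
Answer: 5768928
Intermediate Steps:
T(L, h) = h + 2*L*h (T(L, h) = (L*h + L*h) + h = 2*L*h + h = h + 2*L*h)
C(j) = sqrt(-10 + j)
a = 1048
(a - 3424)*(C(19) + T(71, -17)) = (1048 - 3424)*(sqrt(-10 + 19) - 17*(1 + 2*71)) = -2376*(sqrt(9) - 17*(1 + 142)) = -2376*(3 - 17*143) = -2376*(3 - 2431) = -2376*(-2428) = 5768928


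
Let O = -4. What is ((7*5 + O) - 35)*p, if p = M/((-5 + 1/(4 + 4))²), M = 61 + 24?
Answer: -21760/1521 ≈ -14.306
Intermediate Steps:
M = 85
p = 5440/1521 (p = 85/((-5 + 1/(4 + 4))²) = 85/((-5 + 1/8)²) = 85/((-5 + ⅛)²) = 85/((-39/8)²) = 85/(1521/64) = 85*(64/1521) = 5440/1521 ≈ 3.5766)
((7*5 + O) - 35)*p = ((7*5 - 4) - 35)*(5440/1521) = ((35 - 4) - 35)*(5440/1521) = (31 - 35)*(5440/1521) = -4*5440/1521 = -21760/1521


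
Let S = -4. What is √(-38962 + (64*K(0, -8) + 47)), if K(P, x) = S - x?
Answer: I*√38659 ≈ 196.62*I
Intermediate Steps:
K(P, x) = -4 - x
√(-38962 + (64*K(0, -8) + 47)) = √(-38962 + (64*(-4 - 1*(-8)) + 47)) = √(-38962 + (64*(-4 + 8) + 47)) = √(-38962 + (64*4 + 47)) = √(-38962 + (256 + 47)) = √(-38962 + 303) = √(-38659) = I*√38659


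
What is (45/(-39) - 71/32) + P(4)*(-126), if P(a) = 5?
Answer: -263483/416 ≈ -633.37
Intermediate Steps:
(45/(-39) - 71/32) + P(4)*(-126) = (45/(-39) - 71/32) + 5*(-126) = (45*(-1/39) - 71*1/32) - 630 = (-15/13 - 71/32) - 630 = -1403/416 - 630 = -263483/416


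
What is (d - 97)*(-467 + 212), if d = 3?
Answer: 23970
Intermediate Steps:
(d - 97)*(-467 + 212) = (3 - 97)*(-467 + 212) = -94*(-255) = 23970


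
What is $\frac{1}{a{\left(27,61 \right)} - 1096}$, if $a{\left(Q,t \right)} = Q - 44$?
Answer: $- \frac{1}{1113} \approx -0.00089847$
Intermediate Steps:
$a{\left(Q,t \right)} = -44 + Q$ ($a{\left(Q,t \right)} = Q - 44 = -44 + Q$)
$\frac{1}{a{\left(27,61 \right)} - 1096} = \frac{1}{\left(-44 + 27\right) - 1096} = \frac{1}{-17 - 1096} = \frac{1}{-1113} = - \frac{1}{1113}$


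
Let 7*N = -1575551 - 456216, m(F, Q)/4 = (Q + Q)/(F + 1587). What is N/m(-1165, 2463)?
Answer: -428702837/68964 ≈ -6216.3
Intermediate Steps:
m(F, Q) = 8*Q/(1587 + F) (m(F, Q) = 4*((Q + Q)/(F + 1587)) = 4*((2*Q)/(1587 + F)) = 4*(2*Q/(1587 + F)) = 8*Q/(1587 + F))
N = -2031767/7 (N = (-1575551 - 456216)/7 = (⅐)*(-2031767) = -2031767/7 ≈ -2.9025e+5)
N/m(-1165, 2463) = -2031767/(7*(8*2463/(1587 - 1165))) = -2031767/(7*(8*2463/422)) = -2031767/(7*(8*2463*(1/422))) = -2031767/(7*9852/211) = -2031767/7*211/9852 = -428702837/68964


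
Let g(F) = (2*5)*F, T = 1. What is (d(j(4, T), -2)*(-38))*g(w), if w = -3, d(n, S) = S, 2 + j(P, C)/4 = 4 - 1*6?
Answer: -2280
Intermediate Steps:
j(P, C) = -16 (j(P, C) = -8 + 4*(4 - 1*6) = -8 + 4*(4 - 6) = -8 + 4*(-2) = -8 - 8 = -16)
g(F) = 10*F
(d(j(4, T), -2)*(-38))*g(w) = (-2*(-38))*(10*(-3)) = 76*(-30) = -2280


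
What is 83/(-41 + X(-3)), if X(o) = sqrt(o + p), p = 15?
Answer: -3403/1669 - 166*sqrt(3)/1669 ≈ -2.2112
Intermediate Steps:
X(o) = sqrt(15 + o) (X(o) = sqrt(o + 15) = sqrt(15 + o))
83/(-41 + X(-3)) = 83/(-41 + sqrt(15 - 3)) = 83/(-41 + sqrt(12)) = 83/(-41 + 2*sqrt(3))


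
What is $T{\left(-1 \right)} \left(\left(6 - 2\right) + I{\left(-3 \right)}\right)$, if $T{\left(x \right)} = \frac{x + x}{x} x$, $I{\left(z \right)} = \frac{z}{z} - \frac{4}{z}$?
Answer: $- \frac{38}{3} \approx -12.667$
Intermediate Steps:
$I{\left(z \right)} = 1 - \frac{4}{z}$
$T{\left(x \right)} = 2 x$ ($T{\left(x \right)} = \frac{2 x}{x} x = 2 x$)
$T{\left(-1 \right)} \left(\left(6 - 2\right) + I{\left(-3 \right)}\right) = 2 \left(-1\right) \left(\left(6 - 2\right) + \frac{-4 - 3}{-3}\right) = - 2 \left(\left(6 - 2\right) - - \frac{7}{3}\right) = - 2 \left(4 + \frac{7}{3}\right) = \left(-2\right) \frac{19}{3} = - \frac{38}{3}$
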